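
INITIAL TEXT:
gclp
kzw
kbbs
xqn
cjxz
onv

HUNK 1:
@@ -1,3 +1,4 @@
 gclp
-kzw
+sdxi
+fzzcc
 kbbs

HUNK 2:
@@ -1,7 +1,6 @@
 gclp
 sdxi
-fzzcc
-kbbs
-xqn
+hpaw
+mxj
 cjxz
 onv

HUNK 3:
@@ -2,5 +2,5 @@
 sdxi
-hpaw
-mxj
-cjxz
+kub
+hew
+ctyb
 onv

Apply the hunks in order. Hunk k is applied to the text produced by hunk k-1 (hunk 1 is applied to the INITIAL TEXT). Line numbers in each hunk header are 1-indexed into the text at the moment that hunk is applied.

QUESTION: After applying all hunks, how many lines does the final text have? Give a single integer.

Hunk 1: at line 1 remove [kzw] add [sdxi,fzzcc] -> 7 lines: gclp sdxi fzzcc kbbs xqn cjxz onv
Hunk 2: at line 1 remove [fzzcc,kbbs,xqn] add [hpaw,mxj] -> 6 lines: gclp sdxi hpaw mxj cjxz onv
Hunk 3: at line 2 remove [hpaw,mxj,cjxz] add [kub,hew,ctyb] -> 6 lines: gclp sdxi kub hew ctyb onv
Final line count: 6

Answer: 6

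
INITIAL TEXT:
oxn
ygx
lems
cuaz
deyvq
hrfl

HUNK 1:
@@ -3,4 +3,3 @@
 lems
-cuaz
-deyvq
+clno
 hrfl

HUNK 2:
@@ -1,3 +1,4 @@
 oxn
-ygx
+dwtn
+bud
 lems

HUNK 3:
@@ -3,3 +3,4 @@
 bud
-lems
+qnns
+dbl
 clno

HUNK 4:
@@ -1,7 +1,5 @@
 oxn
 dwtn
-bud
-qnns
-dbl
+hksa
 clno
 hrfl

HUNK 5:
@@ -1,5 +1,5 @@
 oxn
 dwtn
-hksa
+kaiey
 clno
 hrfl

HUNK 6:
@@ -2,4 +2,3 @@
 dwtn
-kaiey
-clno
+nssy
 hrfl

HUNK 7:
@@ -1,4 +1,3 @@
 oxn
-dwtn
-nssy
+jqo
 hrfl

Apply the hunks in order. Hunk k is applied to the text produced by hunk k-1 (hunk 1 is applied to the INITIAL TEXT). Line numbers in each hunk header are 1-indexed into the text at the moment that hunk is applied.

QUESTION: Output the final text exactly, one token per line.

Hunk 1: at line 3 remove [cuaz,deyvq] add [clno] -> 5 lines: oxn ygx lems clno hrfl
Hunk 2: at line 1 remove [ygx] add [dwtn,bud] -> 6 lines: oxn dwtn bud lems clno hrfl
Hunk 3: at line 3 remove [lems] add [qnns,dbl] -> 7 lines: oxn dwtn bud qnns dbl clno hrfl
Hunk 4: at line 1 remove [bud,qnns,dbl] add [hksa] -> 5 lines: oxn dwtn hksa clno hrfl
Hunk 5: at line 1 remove [hksa] add [kaiey] -> 5 lines: oxn dwtn kaiey clno hrfl
Hunk 6: at line 2 remove [kaiey,clno] add [nssy] -> 4 lines: oxn dwtn nssy hrfl
Hunk 7: at line 1 remove [dwtn,nssy] add [jqo] -> 3 lines: oxn jqo hrfl

Answer: oxn
jqo
hrfl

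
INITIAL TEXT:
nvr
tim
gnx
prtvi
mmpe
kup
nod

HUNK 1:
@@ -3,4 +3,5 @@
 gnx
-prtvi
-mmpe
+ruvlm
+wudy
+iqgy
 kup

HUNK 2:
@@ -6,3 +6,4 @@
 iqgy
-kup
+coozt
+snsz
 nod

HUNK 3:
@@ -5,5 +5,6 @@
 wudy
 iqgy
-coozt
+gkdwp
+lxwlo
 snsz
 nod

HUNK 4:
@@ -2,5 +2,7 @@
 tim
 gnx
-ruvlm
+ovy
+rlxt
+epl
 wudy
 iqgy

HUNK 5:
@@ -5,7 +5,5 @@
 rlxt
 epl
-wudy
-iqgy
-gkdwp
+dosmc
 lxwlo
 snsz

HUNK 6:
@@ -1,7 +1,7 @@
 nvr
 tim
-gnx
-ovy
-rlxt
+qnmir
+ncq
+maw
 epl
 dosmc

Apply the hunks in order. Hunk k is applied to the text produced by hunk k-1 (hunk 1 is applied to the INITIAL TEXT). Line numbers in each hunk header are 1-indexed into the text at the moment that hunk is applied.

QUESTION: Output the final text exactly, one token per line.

Answer: nvr
tim
qnmir
ncq
maw
epl
dosmc
lxwlo
snsz
nod

Derivation:
Hunk 1: at line 3 remove [prtvi,mmpe] add [ruvlm,wudy,iqgy] -> 8 lines: nvr tim gnx ruvlm wudy iqgy kup nod
Hunk 2: at line 6 remove [kup] add [coozt,snsz] -> 9 lines: nvr tim gnx ruvlm wudy iqgy coozt snsz nod
Hunk 3: at line 5 remove [coozt] add [gkdwp,lxwlo] -> 10 lines: nvr tim gnx ruvlm wudy iqgy gkdwp lxwlo snsz nod
Hunk 4: at line 2 remove [ruvlm] add [ovy,rlxt,epl] -> 12 lines: nvr tim gnx ovy rlxt epl wudy iqgy gkdwp lxwlo snsz nod
Hunk 5: at line 5 remove [wudy,iqgy,gkdwp] add [dosmc] -> 10 lines: nvr tim gnx ovy rlxt epl dosmc lxwlo snsz nod
Hunk 6: at line 1 remove [gnx,ovy,rlxt] add [qnmir,ncq,maw] -> 10 lines: nvr tim qnmir ncq maw epl dosmc lxwlo snsz nod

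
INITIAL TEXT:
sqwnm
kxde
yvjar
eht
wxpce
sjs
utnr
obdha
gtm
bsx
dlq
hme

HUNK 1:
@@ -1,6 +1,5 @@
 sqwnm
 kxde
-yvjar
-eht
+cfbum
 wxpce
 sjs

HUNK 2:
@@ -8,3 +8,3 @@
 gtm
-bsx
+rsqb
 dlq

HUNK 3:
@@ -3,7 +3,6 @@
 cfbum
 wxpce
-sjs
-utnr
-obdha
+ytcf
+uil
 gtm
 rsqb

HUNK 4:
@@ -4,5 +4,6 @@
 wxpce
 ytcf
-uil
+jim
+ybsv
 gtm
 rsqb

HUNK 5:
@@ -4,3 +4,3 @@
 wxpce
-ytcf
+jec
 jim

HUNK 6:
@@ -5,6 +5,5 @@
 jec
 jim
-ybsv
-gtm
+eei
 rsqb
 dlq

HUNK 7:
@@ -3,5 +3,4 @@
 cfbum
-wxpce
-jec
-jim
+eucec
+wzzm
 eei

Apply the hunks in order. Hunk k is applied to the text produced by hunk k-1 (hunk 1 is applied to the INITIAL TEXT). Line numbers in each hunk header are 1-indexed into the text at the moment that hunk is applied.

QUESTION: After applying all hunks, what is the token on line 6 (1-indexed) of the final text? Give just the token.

Answer: eei

Derivation:
Hunk 1: at line 1 remove [yvjar,eht] add [cfbum] -> 11 lines: sqwnm kxde cfbum wxpce sjs utnr obdha gtm bsx dlq hme
Hunk 2: at line 8 remove [bsx] add [rsqb] -> 11 lines: sqwnm kxde cfbum wxpce sjs utnr obdha gtm rsqb dlq hme
Hunk 3: at line 3 remove [sjs,utnr,obdha] add [ytcf,uil] -> 10 lines: sqwnm kxde cfbum wxpce ytcf uil gtm rsqb dlq hme
Hunk 4: at line 4 remove [uil] add [jim,ybsv] -> 11 lines: sqwnm kxde cfbum wxpce ytcf jim ybsv gtm rsqb dlq hme
Hunk 5: at line 4 remove [ytcf] add [jec] -> 11 lines: sqwnm kxde cfbum wxpce jec jim ybsv gtm rsqb dlq hme
Hunk 6: at line 5 remove [ybsv,gtm] add [eei] -> 10 lines: sqwnm kxde cfbum wxpce jec jim eei rsqb dlq hme
Hunk 7: at line 3 remove [wxpce,jec,jim] add [eucec,wzzm] -> 9 lines: sqwnm kxde cfbum eucec wzzm eei rsqb dlq hme
Final line 6: eei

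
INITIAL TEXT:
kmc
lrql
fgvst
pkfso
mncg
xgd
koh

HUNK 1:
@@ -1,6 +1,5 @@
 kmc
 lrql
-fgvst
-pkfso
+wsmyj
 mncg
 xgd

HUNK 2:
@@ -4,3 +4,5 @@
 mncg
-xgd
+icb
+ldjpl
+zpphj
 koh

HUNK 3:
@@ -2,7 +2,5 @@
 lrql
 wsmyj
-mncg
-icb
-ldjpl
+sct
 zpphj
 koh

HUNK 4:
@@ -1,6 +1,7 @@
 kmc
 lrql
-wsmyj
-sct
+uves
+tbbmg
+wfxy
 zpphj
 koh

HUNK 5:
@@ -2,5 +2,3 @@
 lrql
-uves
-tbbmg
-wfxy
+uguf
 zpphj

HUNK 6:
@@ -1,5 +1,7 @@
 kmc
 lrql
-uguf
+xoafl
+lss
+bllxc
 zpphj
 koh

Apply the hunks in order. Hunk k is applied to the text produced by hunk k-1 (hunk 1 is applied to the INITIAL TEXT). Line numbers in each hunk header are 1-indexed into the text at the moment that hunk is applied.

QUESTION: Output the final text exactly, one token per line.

Hunk 1: at line 1 remove [fgvst,pkfso] add [wsmyj] -> 6 lines: kmc lrql wsmyj mncg xgd koh
Hunk 2: at line 4 remove [xgd] add [icb,ldjpl,zpphj] -> 8 lines: kmc lrql wsmyj mncg icb ldjpl zpphj koh
Hunk 3: at line 2 remove [mncg,icb,ldjpl] add [sct] -> 6 lines: kmc lrql wsmyj sct zpphj koh
Hunk 4: at line 1 remove [wsmyj,sct] add [uves,tbbmg,wfxy] -> 7 lines: kmc lrql uves tbbmg wfxy zpphj koh
Hunk 5: at line 2 remove [uves,tbbmg,wfxy] add [uguf] -> 5 lines: kmc lrql uguf zpphj koh
Hunk 6: at line 1 remove [uguf] add [xoafl,lss,bllxc] -> 7 lines: kmc lrql xoafl lss bllxc zpphj koh

Answer: kmc
lrql
xoafl
lss
bllxc
zpphj
koh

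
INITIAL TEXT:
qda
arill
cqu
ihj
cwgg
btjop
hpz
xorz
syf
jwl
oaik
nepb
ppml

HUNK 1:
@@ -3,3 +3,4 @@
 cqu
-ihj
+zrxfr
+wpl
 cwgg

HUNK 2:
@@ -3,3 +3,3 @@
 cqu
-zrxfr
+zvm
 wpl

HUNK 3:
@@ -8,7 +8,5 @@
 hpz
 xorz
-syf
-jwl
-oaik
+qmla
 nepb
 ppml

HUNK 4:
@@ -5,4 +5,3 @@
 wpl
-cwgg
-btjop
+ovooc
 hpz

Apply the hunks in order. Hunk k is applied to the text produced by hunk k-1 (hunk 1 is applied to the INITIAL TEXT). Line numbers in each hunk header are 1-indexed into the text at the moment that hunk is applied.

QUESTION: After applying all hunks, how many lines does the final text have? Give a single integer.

Answer: 11

Derivation:
Hunk 1: at line 3 remove [ihj] add [zrxfr,wpl] -> 14 lines: qda arill cqu zrxfr wpl cwgg btjop hpz xorz syf jwl oaik nepb ppml
Hunk 2: at line 3 remove [zrxfr] add [zvm] -> 14 lines: qda arill cqu zvm wpl cwgg btjop hpz xorz syf jwl oaik nepb ppml
Hunk 3: at line 8 remove [syf,jwl,oaik] add [qmla] -> 12 lines: qda arill cqu zvm wpl cwgg btjop hpz xorz qmla nepb ppml
Hunk 4: at line 5 remove [cwgg,btjop] add [ovooc] -> 11 lines: qda arill cqu zvm wpl ovooc hpz xorz qmla nepb ppml
Final line count: 11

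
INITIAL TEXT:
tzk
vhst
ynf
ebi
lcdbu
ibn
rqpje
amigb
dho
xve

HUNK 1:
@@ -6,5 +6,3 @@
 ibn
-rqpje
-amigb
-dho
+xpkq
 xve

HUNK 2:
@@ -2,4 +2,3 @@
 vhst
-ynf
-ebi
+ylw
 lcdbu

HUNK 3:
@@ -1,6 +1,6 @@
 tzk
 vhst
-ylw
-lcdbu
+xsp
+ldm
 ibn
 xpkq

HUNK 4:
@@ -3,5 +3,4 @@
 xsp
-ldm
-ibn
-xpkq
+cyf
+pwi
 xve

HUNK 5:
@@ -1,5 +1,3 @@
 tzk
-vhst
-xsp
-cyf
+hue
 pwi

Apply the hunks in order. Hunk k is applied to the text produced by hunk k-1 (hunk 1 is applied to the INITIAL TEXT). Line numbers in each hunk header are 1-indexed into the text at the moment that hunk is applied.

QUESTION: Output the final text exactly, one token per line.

Answer: tzk
hue
pwi
xve

Derivation:
Hunk 1: at line 6 remove [rqpje,amigb,dho] add [xpkq] -> 8 lines: tzk vhst ynf ebi lcdbu ibn xpkq xve
Hunk 2: at line 2 remove [ynf,ebi] add [ylw] -> 7 lines: tzk vhst ylw lcdbu ibn xpkq xve
Hunk 3: at line 1 remove [ylw,lcdbu] add [xsp,ldm] -> 7 lines: tzk vhst xsp ldm ibn xpkq xve
Hunk 4: at line 3 remove [ldm,ibn,xpkq] add [cyf,pwi] -> 6 lines: tzk vhst xsp cyf pwi xve
Hunk 5: at line 1 remove [vhst,xsp,cyf] add [hue] -> 4 lines: tzk hue pwi xve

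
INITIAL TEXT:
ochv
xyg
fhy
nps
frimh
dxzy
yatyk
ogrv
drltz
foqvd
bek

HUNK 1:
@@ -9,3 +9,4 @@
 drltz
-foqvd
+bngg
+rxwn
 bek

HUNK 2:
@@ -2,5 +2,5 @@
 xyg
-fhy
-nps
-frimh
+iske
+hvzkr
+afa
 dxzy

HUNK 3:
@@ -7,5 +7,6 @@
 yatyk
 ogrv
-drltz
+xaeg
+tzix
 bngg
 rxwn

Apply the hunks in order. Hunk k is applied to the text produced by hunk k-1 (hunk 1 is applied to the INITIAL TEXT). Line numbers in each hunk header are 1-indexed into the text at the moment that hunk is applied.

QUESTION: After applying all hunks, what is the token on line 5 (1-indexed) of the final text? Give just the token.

Answer: afa

Derivation:
Hunk 1: at line 9 remove [foqvd] add [bngg,rxwn] -> 12 lines: ochv xyg fhy nps frimh dxzy yatyk ogrv drltz bngg rxwn bek
Hunk 2: at line 2 remove [fhy,nps,frimh] add [iske,hvzkr,afa] -> 12 lines: ochv xyg iske hvzkr afa dxzy yatyk ogrv drltz bngg rxwn bek
Hunk 3: at line 7 remove [drltz] add [xaeg,tzix] -> 13 lines: ochv xyg iske hvzkr afa dxzy yatyk ogrv xaeg tzix bngg rxwn bek
Final line 5: afa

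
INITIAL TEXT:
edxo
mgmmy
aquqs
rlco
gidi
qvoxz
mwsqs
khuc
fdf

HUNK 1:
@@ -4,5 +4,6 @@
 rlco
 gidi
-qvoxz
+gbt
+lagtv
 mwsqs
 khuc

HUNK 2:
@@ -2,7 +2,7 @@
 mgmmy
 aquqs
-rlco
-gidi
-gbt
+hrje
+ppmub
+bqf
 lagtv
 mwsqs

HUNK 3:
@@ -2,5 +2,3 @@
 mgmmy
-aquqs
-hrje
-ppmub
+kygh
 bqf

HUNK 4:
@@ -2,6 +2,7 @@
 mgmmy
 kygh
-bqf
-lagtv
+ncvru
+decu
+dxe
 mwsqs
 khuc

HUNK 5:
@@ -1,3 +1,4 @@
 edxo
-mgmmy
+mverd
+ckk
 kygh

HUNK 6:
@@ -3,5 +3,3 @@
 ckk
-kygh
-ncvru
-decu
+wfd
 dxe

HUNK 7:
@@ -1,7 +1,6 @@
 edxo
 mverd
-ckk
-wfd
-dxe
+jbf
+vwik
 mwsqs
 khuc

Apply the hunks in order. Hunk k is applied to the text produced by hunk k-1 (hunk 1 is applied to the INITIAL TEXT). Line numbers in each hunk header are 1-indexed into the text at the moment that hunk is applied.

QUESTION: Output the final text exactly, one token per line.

Answer: edxo
mverd
jbf
vwik
mwsqs
khuc
fdf

Derivation:
Hunk 1: at line 4 remove [qvoxz] add [gbt,lagtv] -> 10 lines: edxo mgmmy aquqs rlco gidi gbt lagtv mwsqs khuc fdf
Hunk 2: at line 2 remove [rlco,gidi,gbt] add [hrje,ppmub,bqf] -> 10 lines: edxo mgmmy aquqs hrje ppmub bqf lagtv mwsqs khuc fdf
Hunk 3: at line 2 remove [aquqs,hrje,ppmub] add [kygh] -> 8 lines: edxo mgmmy kygh bqf lagtv mwsqs khuc fdf
Hunk 4: at line 2 remove [bqf,lagtv] add [ncvru,decu,dxe] -> 9 lines: edxo mgmmy kygh ncvru decu dxe mwsqs khuc fdf
Hunk 5: at line 1 remove [mgmmy] add [mverd,ckk] -> 10 lines: edxo mverd ckk kygh ncvru decu dxe mwsqs khuc fdf
Hunk 6: at line 3 remove [kygh,ncvru,decu] add [wfd] -> 8 lines: edxo mverd ckk wfd dxe mwsqs khuc fdf
Hunk 7: at line 1 remove [ckk,wfd,dxe] add [jbf,vwik] -> 7 lines: edxo mverd jbf vwik mwsqs khuc fdf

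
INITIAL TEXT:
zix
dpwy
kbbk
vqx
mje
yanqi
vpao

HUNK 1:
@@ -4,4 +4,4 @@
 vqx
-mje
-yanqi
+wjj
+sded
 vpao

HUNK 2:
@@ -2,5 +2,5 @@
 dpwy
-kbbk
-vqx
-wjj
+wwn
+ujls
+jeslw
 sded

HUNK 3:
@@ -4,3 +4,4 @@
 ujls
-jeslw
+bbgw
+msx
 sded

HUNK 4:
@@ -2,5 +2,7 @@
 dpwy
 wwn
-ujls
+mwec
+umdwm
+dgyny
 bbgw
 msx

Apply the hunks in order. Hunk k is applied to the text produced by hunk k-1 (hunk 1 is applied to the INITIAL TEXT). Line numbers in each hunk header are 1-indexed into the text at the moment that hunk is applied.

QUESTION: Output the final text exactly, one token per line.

Answer: zix
dpwy
wwn
mwec
umdwm
dgyny
bbgw
msx
sded
vpao

Derivation:
Hunk 1: at line 4 remove [mje,yanqi] add [wjj,sded] -> 7 lines: zix dpwy kbbk vqx wjj sded vpao
Hunk 2: at line 2 remove [kbbk,vqx,wjj] add [wwn,ujls,jeslw] -> 7 lines: zix dpwy wwn ujls jeslw sded vpao
Hunk 3: at line 4 remove [jeslw] add [bbgw,msx] -> 8 lines: zix dpwy wwn ujls bbgw msx sded vpao
Hunk 4: at line 2 remove [ujls] add [mwec,umdwm,dgyny] -> 10 lines: zix dpwy wwn mwec umdwm dgyny bbgw msx sded vpao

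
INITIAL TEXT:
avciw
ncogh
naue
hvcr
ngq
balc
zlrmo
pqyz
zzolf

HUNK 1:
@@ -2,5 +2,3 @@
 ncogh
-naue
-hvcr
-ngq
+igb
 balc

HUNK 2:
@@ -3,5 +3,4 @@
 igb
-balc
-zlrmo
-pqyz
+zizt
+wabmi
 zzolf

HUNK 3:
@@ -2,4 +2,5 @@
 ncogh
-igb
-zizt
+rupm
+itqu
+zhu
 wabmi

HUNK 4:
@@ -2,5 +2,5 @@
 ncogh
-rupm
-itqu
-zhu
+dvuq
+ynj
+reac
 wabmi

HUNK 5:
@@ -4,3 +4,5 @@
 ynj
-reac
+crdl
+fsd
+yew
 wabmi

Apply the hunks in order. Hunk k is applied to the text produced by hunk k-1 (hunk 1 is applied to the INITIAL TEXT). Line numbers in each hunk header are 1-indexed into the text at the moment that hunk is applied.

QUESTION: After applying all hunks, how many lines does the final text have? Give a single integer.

Answer: 9

Derivation:
Hunk 1: at line 2 remove [naue,hvcr,ngq] add [igb] -> 7 lines: avciw ncogh igb balc zlrmo pqyz zzolf
Hunk 2: at line 3 remove [balc,zlrmo,pqyz] add [zizt,wabmi] -> 6 lines: avciw ncogh igb zizt wabmi zzolf
Hunk 3: at line 2 remove [igb,zizt] add [rupm,itqu,zhu] -> 7 lines: avciw ncogh rupm itqu zhu wabmi zzolf
Hunk 4: at line 2 remove [rupm,itqu,zhu] add [dvuq,ynj,reac] -> 7 lines: avciw ncogh dvuq ynj reac wabmi zzolf
Hunk 5: at line 4 remove [reac] add [crdl,fsd,yew] -> 9 lines: avciw ncogh dvuq ynj crdl fsd yew wabmi zzolf
Final line count: 9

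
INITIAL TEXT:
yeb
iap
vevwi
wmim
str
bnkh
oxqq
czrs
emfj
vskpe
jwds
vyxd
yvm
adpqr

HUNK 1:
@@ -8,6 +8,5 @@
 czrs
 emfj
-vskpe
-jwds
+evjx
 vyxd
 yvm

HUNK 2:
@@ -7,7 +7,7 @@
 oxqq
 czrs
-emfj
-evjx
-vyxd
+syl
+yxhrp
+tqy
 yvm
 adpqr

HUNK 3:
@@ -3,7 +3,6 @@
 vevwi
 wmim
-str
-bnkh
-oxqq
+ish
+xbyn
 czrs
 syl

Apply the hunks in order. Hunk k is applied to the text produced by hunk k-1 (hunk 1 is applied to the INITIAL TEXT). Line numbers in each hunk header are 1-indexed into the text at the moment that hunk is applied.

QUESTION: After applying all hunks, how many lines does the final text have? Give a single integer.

Hunk 1: at line 8 remove [vskpe,jwds] add [evjx] -> 13 lines: yeb iap vevwi wmim str bnkh oxqq czrs emfj evjx vyxd yvm adpqr
Hunk 2: at line 7 remove [emfj,evjx,vyxd] add [syl,yxhrp,tqy] -> 13 lines: yeb iap vevwi wmim str bnkh oxqq czrs syl yxhrp tqy yvm adpqr
Hunk 3: at line 3 remove [str,bnkh,oxqq] add [ish,xbyn] -> 12 lines: yeb iap vevwi wmim ish xbyn czrs syl yxhrp tqy yvm adpqr
Final line count: 12

Answer: 12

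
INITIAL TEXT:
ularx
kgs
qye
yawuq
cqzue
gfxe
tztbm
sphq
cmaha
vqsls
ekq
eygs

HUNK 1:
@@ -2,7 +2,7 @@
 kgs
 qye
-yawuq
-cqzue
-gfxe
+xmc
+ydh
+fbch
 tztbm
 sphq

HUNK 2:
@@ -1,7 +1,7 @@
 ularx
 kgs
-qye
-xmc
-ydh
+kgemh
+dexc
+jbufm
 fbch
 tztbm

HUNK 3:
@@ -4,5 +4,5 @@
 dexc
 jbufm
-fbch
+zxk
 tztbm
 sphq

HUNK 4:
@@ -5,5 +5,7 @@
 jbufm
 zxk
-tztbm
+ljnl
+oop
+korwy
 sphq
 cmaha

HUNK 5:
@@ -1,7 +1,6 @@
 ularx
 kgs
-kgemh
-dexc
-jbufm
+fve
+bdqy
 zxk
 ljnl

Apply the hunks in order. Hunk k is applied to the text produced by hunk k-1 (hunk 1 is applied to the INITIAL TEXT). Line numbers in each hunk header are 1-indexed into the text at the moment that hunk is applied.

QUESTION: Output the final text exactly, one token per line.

Hunk 1: at line 2 remove [yawuq,cqzue,gfxe] add [xmc,ydh,fbch] -> 12 lines: ularx kgs qye xmc ydh fbch tztbm sphq cmaha vqsls ekq eygs
Hunk 2: at line 1 remove [qye,xmc,ydh] add [kgemh,dexc,jbufm] -> 12 lines: ularx kgs kgemh dexc jbufm fbch tztbm sphq cmaha vqsls ekq eygs
Hunk 3: at line 4 remove [fbch] add [zxk] -> 12 lines: ularx kgs kgemh dexc jbufm zxk tztbm sphq cmaha vqsls ekq eygs
Hunk 4: at line 5 remove [tztbm] add [ljnl,oop,korwy] -> 14 lines: ularx kgs kgemh dexc jbufm zxk ljnl oop korwy sphq cmaha vqsls ekq eygs
Hunk 5: at line 1 remove [kgemh,dexc,jbufm] add [fve,bdqy] -> 13 lines: ularx kgs fve bdqy zxk ljnl oop korwy sphq cmaha vqsls ekq eygs

Answer: ularx
kgs
fve
bdqy
zxk
ljnl
oop
korwy
sphq
cmaha
vqsls
ekq
eygs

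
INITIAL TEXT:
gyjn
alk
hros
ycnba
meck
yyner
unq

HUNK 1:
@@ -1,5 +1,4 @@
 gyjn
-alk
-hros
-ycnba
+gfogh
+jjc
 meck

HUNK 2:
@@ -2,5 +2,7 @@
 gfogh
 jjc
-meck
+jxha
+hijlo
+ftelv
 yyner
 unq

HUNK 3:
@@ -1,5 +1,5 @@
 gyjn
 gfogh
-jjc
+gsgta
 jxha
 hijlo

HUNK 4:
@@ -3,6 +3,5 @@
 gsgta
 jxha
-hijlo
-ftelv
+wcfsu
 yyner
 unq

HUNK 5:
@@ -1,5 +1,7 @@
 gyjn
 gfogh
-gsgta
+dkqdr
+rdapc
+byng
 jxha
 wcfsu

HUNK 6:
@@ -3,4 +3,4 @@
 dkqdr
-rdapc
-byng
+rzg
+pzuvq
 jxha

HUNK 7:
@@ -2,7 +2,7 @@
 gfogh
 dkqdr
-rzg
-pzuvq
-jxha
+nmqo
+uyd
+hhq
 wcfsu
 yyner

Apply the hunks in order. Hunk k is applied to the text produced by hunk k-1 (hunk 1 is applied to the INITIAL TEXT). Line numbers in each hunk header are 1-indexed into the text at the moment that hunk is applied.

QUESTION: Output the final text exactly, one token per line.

Hunk 1: at line 1 remove [alk,hros,ycnba] add [gfogh,jjc] -> 6 lines: gyjn gfogh jjc meck yyner unq
Hunk 2: at line 2 remove [meck] add [jxha,hijlo,ftelv] -> 8 lines: gyjn gfogh jjc jxha hijlo ftelv yyner unq
Hunk 3: at line 1 remove [jjc] add [gsgta] -> 8 lines: gyjn gfogh gsgta jxha hijlo ftelv yyner unq
Hunk 4: at line 3 remove [hijlo,ftelv] add [wcfsu] -> 7 lines: gyjn gfogh gsgta jxha wcfsu yyner unq
Hunk 5: at line 1 remove [gsgta] add [dkqdr,rdapc,byng] -> 9 lines: gyjn gfogh dkqdr rdapc byng jxha wcfsu yyner unq
Hunk 6: at line 3 remove [rdapc,byng] add [rzg,pzuvq] -> 9 lines: gyjn gfogh dkqdr rzg pzuvq jxha wcfsu yyner unq
Hunk 7: at line 2 remove [rzg,pzuvq,jxha] add [nmqo,uyd,hhq] -> 9 lines: gyjn gfogh dkqdr nmqo uyd hhq wcfsu yyner unq

Answer: gyjn
gfogh
dkqdr
nmqo
uyd
hhq
wcfsu
yyner
unq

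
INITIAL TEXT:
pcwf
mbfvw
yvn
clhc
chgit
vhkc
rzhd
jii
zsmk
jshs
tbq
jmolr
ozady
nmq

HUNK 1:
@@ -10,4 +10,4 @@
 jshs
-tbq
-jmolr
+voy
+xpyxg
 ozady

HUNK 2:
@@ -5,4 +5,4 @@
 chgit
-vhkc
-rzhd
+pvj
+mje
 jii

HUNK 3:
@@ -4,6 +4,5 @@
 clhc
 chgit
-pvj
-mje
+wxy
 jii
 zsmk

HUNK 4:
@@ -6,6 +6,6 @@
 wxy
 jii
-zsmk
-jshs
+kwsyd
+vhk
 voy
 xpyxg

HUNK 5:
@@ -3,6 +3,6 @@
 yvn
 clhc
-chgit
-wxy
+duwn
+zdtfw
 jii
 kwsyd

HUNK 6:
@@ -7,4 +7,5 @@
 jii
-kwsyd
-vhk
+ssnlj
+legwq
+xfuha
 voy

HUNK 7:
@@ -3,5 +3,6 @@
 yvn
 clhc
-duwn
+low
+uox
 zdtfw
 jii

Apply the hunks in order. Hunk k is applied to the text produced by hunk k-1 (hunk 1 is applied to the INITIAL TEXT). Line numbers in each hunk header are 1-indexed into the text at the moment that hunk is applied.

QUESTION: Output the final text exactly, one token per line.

Answer: pcwf
mbfvw
yvn
clhc
low
uox
zdtfw
jii
ssnlj
legwq
xfuha
voy
xpyxg
ozady
nmq

Derivation:
Hunk 1: at line 10 remove [tbq,jmolr] add [voy,xpyxg] -> 14 lines: pcwf mbfvw yvn clhc chgit vhkc rzhd jii zsmk jshs voy xpyxg ozady nmq
Hunk 2: at line 5 remove [vhkc,rzhd] add [pvj,mje] -> 14 lines: pcwf mbfvw yvn clhc chgit pvj mje jii zsmk jshs voy xpyxg ozady nmq
Hunk 3: at line 4 remove [pvj,mje] add [wxy] -> 13 lines: pcwf mbfvw yvn clhc chgit wxy jii zsmk jshs voy xpyxg ozady nmq
Hunk 4: at line 6 remove [zsmk,jshs] add [kwsyd,vhk] -> 13 lines: pcwf mbfvw yvn clhc chgit wxy jii kwsyd vhk voy xpyxg ozady nmq
Hunk 5: at line 3 remove [chgit,wxy] add [duwn,zdtfw] -> 13 lines: pcwf mbfvw yvn clhc duwn zdtfw jii kwsyd vhk voy xpyxg ozady nmq
Hunk 6: at line 7 remove [kwsyd,vhk] add [ssnlj,legwq,xfuha] -> 14 lines: pcwf mbfvw yvn clhc duwn zdtfw jii ssnlj legwq xfuha voy xpyxg ozady nmq
Hunk 7: at line 3 remove [duwn] add [low,uox] -> 15 lines: pcwf mbfvw yvn clhc low uox zdtfw jii ssnlj legwq xfuha voy xpyxg ozady nmq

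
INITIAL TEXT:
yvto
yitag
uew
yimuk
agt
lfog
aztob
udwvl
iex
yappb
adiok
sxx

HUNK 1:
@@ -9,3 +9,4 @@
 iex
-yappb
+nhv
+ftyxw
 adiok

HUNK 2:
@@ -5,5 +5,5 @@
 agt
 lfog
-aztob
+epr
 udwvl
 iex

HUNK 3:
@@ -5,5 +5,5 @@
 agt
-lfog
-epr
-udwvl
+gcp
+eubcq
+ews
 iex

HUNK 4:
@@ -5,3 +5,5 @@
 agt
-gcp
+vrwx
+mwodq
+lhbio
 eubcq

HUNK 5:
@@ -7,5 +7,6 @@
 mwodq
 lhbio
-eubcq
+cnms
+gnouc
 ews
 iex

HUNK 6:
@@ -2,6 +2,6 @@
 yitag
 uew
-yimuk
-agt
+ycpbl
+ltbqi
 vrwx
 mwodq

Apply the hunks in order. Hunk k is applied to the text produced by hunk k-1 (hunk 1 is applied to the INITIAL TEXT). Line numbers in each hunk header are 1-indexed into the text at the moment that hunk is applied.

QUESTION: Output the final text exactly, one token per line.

Hunk 1: at line 9 remove [yappb] add [nhv,ftyxw] -> 13 lines: yvto yitag uew yimuk agt lfog aztob udwvl iex nhv ftyxw adiok sxx
Hunk 2: at line 5 remove [aztob] add [epr] -> 13 lines: yvto yitag uew yimuk agt lfog epr udwvl iex nhv ftyxw adiok sxx
Hunk 3: at line 5 remove [lfog,epr,udwvl] add [gcp,eubcq,ews] -> 13 lines: yvto yitag uew yimuk agt gcp eubcq ews iex nhv ftyxw adiok sxx
Hunk 4: at line 5 remove [gcp] add [vrwx,mwodq,lhbio] -> 15 lines: yvto yitag uew yimuk agt vrwx mwodq lhbio eubcq ews iex nhv ftyxw adiok sxx
Hunk 5: at line 7 remove [eubcq] add [cnms,gnouc] -> 16 lines: yvto yitag uew yimuk agt vrwx mwodq lhbio cnms gnouc ews iex nhv ftyxw adiok sxx
Hunk 6: at line 2 remove [yimuk,agt] add [ycpbl,ltbqi] -> 16 lines: yvto yitag uew ycpbl ltbqi vrwx mwodq lhbio cnms gnouc ews iex nhv ftyxw adiok sxx

Answer: yvto
yitag
uew
ycpbl
ltbqi
vrwx
mwodq
lhbio
cnms
gnouc
ews
iex
nhv
ftyxw
adiok
sxx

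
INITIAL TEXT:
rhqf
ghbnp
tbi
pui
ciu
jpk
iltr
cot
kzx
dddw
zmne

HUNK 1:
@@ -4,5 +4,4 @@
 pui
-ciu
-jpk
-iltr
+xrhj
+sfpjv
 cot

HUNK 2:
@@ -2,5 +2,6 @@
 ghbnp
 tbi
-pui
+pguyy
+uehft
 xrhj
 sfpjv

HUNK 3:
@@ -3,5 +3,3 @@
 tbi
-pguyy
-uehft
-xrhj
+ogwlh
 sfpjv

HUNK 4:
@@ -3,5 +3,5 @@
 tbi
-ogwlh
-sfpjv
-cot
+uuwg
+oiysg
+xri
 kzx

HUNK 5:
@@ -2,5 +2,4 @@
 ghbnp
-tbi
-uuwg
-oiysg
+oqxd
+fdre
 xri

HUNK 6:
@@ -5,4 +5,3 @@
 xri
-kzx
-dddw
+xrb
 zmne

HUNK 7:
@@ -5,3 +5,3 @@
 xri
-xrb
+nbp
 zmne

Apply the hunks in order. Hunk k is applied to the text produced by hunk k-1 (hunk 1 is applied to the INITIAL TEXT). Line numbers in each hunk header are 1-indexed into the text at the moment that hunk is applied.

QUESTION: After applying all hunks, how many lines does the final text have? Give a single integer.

Answer: 7

Derivation:
Hunk 1: at line 4 remove [ciu,jpk,iltr] add [xrhj,sfpjv] -> 10 lines: rhqf ghbnp tbi pui xrhj sfpjv cot kzx dddw zmne
Hunk 2: at line 2 remove [pui] add [pguyy,uehft] -> 11 lines: rhqf ghbnp tbi pguyy uehft xrhj sfpjv cot kzx dddw zmne
Hunk 3: at line 3 remove [pguyy,uehft,xrhj] add [ogwlh] -> 9 lines: rhqf ghbnp tbi ogwlh sfpjv cot kzx dddw zmne
Hunk 4: at line 3 remove [ogwlh,sfpjv,cot] add [uuwg,oiysg,xri] -> 9 lines: rhqf ghbnp tbi uuwg oiysg xri kzx dddw zmne
Hunk 5: at line 2 remove [tbi,uuwg,oiysg] add [oqxd,fdre] -> 8 lines: rhqf ghbnp oqxd fdre xri kzx dddw zmne
Hunk 6: at line 5 remove [kzx,dddw] add [xrb] -> 7 lines: rhqf ghbnp oqxd fdre xri xrb zmne
Hunk 7: at line 5 remove [xrb] add [nbp] -> 7 lines: rhqf ghbnp oqxd fdre xri nbp zmne
Final line count: 7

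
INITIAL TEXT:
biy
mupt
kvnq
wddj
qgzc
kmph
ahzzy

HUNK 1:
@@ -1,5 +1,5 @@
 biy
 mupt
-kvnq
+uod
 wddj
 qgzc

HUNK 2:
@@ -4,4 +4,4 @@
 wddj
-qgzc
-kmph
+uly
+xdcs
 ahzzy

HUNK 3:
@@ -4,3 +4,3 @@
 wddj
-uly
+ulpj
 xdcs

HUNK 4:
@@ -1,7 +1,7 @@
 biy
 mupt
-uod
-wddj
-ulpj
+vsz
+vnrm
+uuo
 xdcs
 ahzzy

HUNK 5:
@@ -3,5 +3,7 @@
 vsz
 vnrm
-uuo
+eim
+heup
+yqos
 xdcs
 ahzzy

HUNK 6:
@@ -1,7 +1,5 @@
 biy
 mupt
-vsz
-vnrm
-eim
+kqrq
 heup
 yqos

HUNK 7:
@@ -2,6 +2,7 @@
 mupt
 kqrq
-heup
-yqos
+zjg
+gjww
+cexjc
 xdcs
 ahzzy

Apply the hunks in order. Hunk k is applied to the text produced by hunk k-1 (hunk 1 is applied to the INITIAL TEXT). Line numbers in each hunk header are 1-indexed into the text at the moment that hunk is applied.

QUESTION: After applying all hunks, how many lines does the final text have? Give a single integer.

Hunk 1: at line 1 remove [kvnq] add [uod] -> 7 lines: biy mupt uod wddj qgzc kmph ahzzy
Hunk 2: at line 4 remove [qgzc,kmph] add [uly,xdcs] -> 7 lines: biy mupt uod wddj uly xdcs ahzzy
Hunk 3: at line 4 remove [uly] add [ulpj] -> 7 lines: biy mupt uod wddj ulpj xdcs ahzzy
Hunk 4: at line 1 remove [uod,wddj,ulpj] add [vsz,vnrm,uuo] -> 7 lines: biy mupt vsz vnrm uuo xdcs ahzzy
Hunk 5: at line 3 remove [uuo] add [eim,heup,yqos] -> 9 lines: biy mupt vsz vnrm eim heup yqos xdcs ahzzy
Hunk 6: at line 1 remove [vsz,vnrm,eim] add [kqrq] -> 7 lines: biy mupt kqrq heup yqos xdcs ahzzy
Hunk 7: at line 2 remove [heup,yqos] add [zjg,gjww,cexjc] -> 8 lines: biy mupt kqrq zjg gjww cexjc xdcs ahzzy
Final line count: 8

Answer: 8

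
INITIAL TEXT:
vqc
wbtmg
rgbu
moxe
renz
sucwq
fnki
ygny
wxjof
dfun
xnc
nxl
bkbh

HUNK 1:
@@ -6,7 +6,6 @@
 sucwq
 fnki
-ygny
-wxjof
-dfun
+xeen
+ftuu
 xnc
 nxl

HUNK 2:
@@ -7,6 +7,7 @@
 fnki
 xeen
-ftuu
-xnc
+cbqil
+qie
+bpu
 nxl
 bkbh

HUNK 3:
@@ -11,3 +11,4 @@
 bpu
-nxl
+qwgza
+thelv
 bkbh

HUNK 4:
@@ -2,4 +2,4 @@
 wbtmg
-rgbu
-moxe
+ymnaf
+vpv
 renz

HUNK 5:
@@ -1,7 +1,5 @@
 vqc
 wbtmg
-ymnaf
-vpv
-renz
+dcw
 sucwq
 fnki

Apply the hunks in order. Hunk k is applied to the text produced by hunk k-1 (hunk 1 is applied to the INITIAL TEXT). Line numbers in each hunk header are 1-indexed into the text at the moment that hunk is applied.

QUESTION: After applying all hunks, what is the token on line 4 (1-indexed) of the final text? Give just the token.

Answer: sucwq

Derivation:
Hunk 1: at line 6 remove [ygny,wxjof,dfun] add [xeen,ftuu] -> 12 lines: vqc wbtmg rgbu moxe renz sucwq fnki xeen ftuu xnc nxl bkbh
Hunk 2: at line 7 remove [ftuu,xnc] add [cbqil,qie,bpu] -> 13 lines: vqc wbtmg rgbu moxe renz sucwq fnki xeen cbqil qie bpu nxl bkbh
Hunk 3: at line 11 remove [nxl] add [qwgza,thelv] -> 14 lines: vqc wbtmg rgbu moxe renz sucwq fnki xeen cbqil qie bpu qwgza thelv bkbh
Hunk 4: at line 2 remove [rgbu,moxe] add [ymnaf,vpv] -> 14 lines: vqc wbtmg ymnaf vpv renz sucwq fnki xeen cbqil qie bpu qwgza thelv bkbh
Hunk 5: at line 1 remove [ymnaf,vpv,renz] add [dcw] -> 12 lines: vqc wbtmg dcw sucwq fnki xeen cbqil qie bpu qwgza thelv bkbh
Final line 4: sucwq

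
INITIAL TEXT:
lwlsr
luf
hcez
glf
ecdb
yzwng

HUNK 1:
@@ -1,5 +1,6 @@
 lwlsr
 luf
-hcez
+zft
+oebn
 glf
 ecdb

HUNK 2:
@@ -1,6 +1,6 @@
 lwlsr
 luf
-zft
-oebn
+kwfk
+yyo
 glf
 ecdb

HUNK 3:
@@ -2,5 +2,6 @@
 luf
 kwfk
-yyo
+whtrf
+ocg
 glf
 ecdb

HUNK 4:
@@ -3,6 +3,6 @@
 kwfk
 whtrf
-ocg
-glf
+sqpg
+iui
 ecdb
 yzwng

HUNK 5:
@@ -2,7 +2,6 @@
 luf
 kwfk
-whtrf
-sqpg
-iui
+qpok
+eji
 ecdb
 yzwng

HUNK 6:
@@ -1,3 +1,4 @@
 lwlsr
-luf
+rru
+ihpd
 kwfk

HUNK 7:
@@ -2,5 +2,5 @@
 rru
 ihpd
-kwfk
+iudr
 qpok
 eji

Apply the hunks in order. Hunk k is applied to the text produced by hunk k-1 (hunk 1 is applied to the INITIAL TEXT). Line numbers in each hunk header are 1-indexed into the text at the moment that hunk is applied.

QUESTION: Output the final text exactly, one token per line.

Hunk 1: at line 1 remove [hcez] add [zft,oebn] -> 7 lines: lwlsr luf zft oebn glf ecdb yzwng
Hunk 2: at line 1 remove [zft,oebn] add [kwfk,yyo] -> 7 lines: lwlsr luf kwfk yyo glf ecdb yzwng
Hunk 3: at line 2 remove [yyo] add [whtrf,ocg] -> 8 lines: lwlsr luf kwfk whtrf ocg glf ecdb yzwng
Hunk 4: at line 3 remove [ocg,glf] add [sqpg,iui] -> 8 lines: lwlsr luf kwfk whtrf sqpg iui ecdb yzwng
Hunk 5: at line 2 remove [whtrf,sqpg,iui] add [qpok,eji] -> 7 lines: lwlsr luf kwfk qpok eji ecdb yzwng
Hunk 6: at line 1 remove [luf] add [rru,ihpd] -> 8 lines: lwlsr rru ihpd kwfk qpok eji ecdb yzwng
Hunk 7: at line 2 remove [kwfk] add [iudr] -> 8 lines: lwlsr rru ihpd iudr qpok eji ecdb yzwng

Answer: lwlsr
rru
ihpd
iudr
qpok
eji
ecdb
yzwng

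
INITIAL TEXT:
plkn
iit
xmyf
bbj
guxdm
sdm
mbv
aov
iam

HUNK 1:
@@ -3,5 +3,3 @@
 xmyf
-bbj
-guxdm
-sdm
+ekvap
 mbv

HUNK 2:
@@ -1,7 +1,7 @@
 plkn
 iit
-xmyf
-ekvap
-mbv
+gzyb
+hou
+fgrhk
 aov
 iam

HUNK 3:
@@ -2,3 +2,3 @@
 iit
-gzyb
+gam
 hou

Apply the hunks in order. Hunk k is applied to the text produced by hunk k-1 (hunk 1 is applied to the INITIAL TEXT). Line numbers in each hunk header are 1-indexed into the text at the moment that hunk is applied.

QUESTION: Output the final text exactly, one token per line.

Answer: plkn
iit
gam
hou
fgrhk
aov
iam

Derivation:
Hunk 1: at line 3 remove [bbj,guxdm,sdm] add [ekvap] -> 7 lines: plkn iit xmyf ekvap mbv aov iam
Hunk 2: at line 1 remove [xmyf,ekvap,mbv] add [gzyb,hou,fgrhk] -> 7 lines: plkn iit gzyb hou fgrhk aov iam
Hunk 3: at line 2 remove [gzyb] add [gam] -> 7 lines: plkn iit gam hou fgrhk aov iam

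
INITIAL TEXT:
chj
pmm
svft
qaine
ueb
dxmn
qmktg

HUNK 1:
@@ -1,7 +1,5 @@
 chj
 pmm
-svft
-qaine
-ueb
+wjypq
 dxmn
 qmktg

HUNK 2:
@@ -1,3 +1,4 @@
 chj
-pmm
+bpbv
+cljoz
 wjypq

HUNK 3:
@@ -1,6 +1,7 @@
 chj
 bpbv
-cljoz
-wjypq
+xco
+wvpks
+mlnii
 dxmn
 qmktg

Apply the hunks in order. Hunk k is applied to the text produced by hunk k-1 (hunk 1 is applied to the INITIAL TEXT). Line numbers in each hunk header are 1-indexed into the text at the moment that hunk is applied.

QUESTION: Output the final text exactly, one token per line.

Answer: chj
bpbv
xco
wvpks
mlnii
dxmn
qmktg

Derivation:
Hunk 1: at line 1 remove [svft,qaine,ueb] add [wjypq] -> 5 lines: chj pmm wjypq dxmn qmktg
Hunk 2: at line 1 remove [pmm] add [bpbv,cljoz] -> 6 lines: chj bpbv cljoz wjypq dxmn qmktg
Hunk 3: at line 1 remove [cljoz,wjypq] add [xco,wvpks,mlnii] -> 7 lines: chj bpbv xco wvpks mlnii dxmn qmktg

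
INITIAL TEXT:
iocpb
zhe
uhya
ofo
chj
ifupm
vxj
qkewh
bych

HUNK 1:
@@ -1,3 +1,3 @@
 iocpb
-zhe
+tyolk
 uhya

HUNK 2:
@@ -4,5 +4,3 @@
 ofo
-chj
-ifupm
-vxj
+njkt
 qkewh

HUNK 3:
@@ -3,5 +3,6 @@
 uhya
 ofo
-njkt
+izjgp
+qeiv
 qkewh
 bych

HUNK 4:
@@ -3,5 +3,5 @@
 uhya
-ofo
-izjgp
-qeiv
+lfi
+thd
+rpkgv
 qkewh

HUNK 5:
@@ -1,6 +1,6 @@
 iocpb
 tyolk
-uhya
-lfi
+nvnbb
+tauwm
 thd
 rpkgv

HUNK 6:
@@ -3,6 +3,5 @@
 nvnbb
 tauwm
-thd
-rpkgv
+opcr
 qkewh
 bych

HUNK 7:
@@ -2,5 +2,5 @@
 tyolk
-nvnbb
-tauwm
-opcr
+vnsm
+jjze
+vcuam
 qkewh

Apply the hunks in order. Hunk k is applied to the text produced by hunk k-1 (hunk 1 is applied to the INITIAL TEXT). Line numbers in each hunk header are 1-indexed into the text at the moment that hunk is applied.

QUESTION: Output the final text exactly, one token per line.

Answer: iocpb
tyolk
vnsm
jjze
vcuam
qkewh
bych

Derivation:
Hunk 1: at line 1 remove [zhe] add [tyolk] -> 9 lines: iocpb tyolk uhya ofo chj ifupm vxj qkewh bych
Hunk 2: at line 4 remove [chj,ifupm,vxj] add [njkt] -> 7 lines: iocpb tyolk uhya ofo njkt qkewh bych
Hunk 3: at line 3 remove [njkt] add [izjgp,qeiv] -> 8 lines: iocpb tyolk uhya ofo izjgp qeiv qkewh bych
Hunk 4: at line 3 remove [ofo,izjgp,qeiv] add [lfi,thd,rpkgv] -> 8 lines: iocpb tyolk uhya lfi thd rpkgv qkewh bych
Hunk 5: at line 1 remove [uhya,lfi] add [nvnbb,tauwm] -> 8 lines: iocpb tyolk nvnbb tauwm thd rpkgv qkewh bych
Hunk 6: at line 3 remove [thd,rpkgv] add [opcr] -> 7 lines: iocpb tyolk nvnbb tauwm opcr qkewh bych
Hunk 7: at line 2 remove [nvnbb,tauwm,opcr] add [vnsm,jjze,vcuam] -> 7 lines: iocpb tyolk vnsm jjze vcuam qkewh bych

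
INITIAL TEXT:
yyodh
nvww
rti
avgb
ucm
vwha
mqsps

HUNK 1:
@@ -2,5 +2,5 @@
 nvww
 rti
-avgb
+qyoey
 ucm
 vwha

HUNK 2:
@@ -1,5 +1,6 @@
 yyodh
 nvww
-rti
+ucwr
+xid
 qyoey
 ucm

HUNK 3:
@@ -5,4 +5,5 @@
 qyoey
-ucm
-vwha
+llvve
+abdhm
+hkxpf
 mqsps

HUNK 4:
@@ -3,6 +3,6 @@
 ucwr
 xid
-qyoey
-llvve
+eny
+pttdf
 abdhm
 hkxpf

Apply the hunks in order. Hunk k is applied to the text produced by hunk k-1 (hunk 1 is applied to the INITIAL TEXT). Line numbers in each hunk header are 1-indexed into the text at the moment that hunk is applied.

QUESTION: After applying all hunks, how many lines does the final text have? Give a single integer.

Hunk 1: at line 2 remove [avgb] add [qyoey] -> 7 lines: yyodh nvww rti qyoey ucm vwha mqsps
Hunk 2: at line 1 remove [rti] add [ucwr,xid] -> 8 lines: yyodh nvww ucwr xid qyoey ucm vwha mqsps
Hunk 3: at line 5 remove [ucm,vwha] add [llvve,abdhm,hkxpf] -> 9 lines: yyodh nvww ucwr xid qyoey llvve abdhm hkxpf mqsps
Hunk 4: at line 3 remove [qyoey,llvve] add [eny,pttdf] -> 9 lines: yyodh nvww ucwr xid eny pttdf abdhm hkxpf mqsps
Final line count: 9

Answer: 9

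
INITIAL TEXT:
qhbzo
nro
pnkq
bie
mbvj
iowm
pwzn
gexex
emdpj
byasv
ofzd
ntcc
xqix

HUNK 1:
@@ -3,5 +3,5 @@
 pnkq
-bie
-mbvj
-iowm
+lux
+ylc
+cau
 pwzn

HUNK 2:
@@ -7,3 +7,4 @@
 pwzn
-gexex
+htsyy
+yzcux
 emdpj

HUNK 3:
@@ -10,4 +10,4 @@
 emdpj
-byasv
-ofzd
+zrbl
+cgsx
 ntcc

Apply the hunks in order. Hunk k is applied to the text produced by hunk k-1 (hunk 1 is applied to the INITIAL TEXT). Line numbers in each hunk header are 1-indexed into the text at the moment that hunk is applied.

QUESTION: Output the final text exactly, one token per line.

Answer: qhbzo
nro
pnkq
lux
ylc
cau
pwzn
htsyy
yzcux
emdpj
zrbl
cgsx
ntcc
xqix

Derivation:
Hunk 1: at line 3 remove [bie,mbvj,iowm] add [lux,ylc,cau] -> 13 lines: qhbzo nro pnkq lux ylc cau pwzn gexex emdpj byasv ofzd ntcc xqix
Hunk 2: at line 7 remove [gexex] add [htsyy,yzcux] -> 14 lines: qhbzo nro pnkq lux ylc cau pwzn htsyy yzcux emdpj byasv ofzd ntcc xqix
Hunk 3: at line 10 remove [byasv,ofzd] add [zrbl,cgsx] -> 14 lines: qhbzo nro pnkq lux ylc cau pwzn htsyy yzcux emdpj zrbl cgsx ntcc xqix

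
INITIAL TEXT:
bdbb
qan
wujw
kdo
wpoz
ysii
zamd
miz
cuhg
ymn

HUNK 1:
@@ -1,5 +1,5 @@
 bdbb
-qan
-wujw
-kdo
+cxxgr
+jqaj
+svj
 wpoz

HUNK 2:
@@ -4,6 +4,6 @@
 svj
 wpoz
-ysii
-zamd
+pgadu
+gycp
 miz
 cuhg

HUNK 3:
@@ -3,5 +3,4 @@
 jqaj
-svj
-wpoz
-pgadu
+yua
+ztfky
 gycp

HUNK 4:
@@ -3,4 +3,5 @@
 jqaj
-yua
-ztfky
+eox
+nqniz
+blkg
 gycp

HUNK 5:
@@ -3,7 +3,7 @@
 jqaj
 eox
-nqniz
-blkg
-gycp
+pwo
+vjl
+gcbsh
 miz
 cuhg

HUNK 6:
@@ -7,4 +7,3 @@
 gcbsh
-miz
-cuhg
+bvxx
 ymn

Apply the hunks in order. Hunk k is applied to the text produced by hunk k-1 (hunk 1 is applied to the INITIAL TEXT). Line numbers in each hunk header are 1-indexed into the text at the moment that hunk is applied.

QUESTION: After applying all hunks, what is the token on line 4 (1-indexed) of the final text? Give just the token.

Answer: eox

Derivation:
Hunk 1: at line 1 remove [qan,wujw,kdo] add [cxxgr,jqaj,svj] -> 10 lines: bdbb cxxgr jqaj svj wpoz ysii zamd miz cuhg ymn
Hunk 2: at line 4 remove [ysii,zamd] add [pgadu,gycp] -> 10 lines: bdbb cxxgr jqaj svj wpoz pgadu gycp miz cuhg ymn
Hunk 3: at line 3 remove [svj,wpoz,pgadu] add [yua,ztfky] -> 9 lines: bdbb cxxgr jqaj yua ztfky gycp miz cuhg ymn
Hunk 4: at line 3 remove [yua,ztfky] add [eox,nqniz,blkg] -> 10 lines: bdbb cxxgr jqaj eox nqniz blkg gycp miz cuhg ymn
Hunk 5: at line 3 remove [nqniz,blkg,gycp] add [pwo,vjl,gcbsh] -> 10 lines: bdbb cxxgr jqaj eox pwo vjl gcbsh miz cuhg ymn
Hunk 6: at line 7 remove [miz,cuhg] add [bvxx] -> 9 lines: bdbb cxxgr jqaj eox pwo vjl gcbsh bvxx ymn
Final line 4: eox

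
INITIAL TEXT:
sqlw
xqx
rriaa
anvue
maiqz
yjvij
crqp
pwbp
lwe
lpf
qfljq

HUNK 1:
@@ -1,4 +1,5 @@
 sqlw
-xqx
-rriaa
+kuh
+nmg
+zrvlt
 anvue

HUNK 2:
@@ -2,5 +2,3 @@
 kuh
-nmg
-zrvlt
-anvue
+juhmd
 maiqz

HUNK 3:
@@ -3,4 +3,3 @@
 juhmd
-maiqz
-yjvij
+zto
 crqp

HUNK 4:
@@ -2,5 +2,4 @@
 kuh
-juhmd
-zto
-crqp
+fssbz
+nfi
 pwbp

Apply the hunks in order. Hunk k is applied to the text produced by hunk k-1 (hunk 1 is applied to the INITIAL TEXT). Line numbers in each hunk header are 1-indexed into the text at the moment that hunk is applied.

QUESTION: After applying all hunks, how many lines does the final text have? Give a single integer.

Hunk 1: at line 1 remove [xqx,rriaa] add [kuh,nmg,zrvlt] -> 12 lines: sqlw kuh nmg zrvlt anvue maiqz yjvij crqp pwbp lwe lpf qfljq
Hunk 2: at line 2 remove [nmg,zrvlt,anvue] add [juhmd] -> 10 lines: sqlw kuh juhmd maiqz yjvij crqp pwbp lwe lpf qfljq
Hunk 3: at line 3 remove [maiqz,yjvij] add [zto] -> 9 lines: sqlw kuh juhmd zto crqp pwbp lwe lpf qfljq
Hunk 4: at line 2 remove [juhmd,zto,crqp] add [fssbz,nfi] -> 8 lines: sqlw kuh fssbz nfi pwbp lwe lpf qfljq
Final line count: 8

Answer: 8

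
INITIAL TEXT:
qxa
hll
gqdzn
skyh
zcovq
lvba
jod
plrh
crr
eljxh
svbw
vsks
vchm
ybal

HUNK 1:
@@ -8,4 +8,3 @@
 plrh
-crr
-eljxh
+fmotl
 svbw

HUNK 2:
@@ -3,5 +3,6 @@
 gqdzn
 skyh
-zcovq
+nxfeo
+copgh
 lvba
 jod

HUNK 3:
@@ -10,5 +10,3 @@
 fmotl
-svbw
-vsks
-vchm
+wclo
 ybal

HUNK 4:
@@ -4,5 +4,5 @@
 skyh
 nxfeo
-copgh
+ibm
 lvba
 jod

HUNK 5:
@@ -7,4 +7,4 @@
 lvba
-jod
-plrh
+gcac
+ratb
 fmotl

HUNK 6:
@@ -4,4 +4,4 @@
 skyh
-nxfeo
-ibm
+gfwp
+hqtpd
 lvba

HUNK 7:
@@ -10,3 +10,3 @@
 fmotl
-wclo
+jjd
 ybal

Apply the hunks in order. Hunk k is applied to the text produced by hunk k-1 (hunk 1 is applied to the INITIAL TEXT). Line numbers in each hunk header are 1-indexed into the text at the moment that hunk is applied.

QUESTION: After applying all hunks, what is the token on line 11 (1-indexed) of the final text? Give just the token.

Answer: jjd

Derivation:
Hunk 1: at line 8 remove [crr,eljxh] add [fmotl] -> 13 lines: qxa hll gqdzn skyh zcovq lvba jod plrh fmotl svbw vsks vchm ybal
Hunk 2: at line 3 remove [zcovq] add [nxfeo,copgh] -> 14 lines: qxa hll gqdzn skyh nxfeo copgh lvba jod plrh fmotl svbw vsks vchm ybal
Hunk 3: at line 10 remove [svbw,vsks,vchm] add [wclo] -> 12 lines: qxa hll gqdzn skyh nxfeo copgh lvba jod plrh fmotl wclo ybal
Hunk 4: at line 4 remove [copgh] add [ibm] -> 12 lines: qxa hll gqdzn skyh nxfeo ibm lvba jod plrh fmotl wclo ybal
Hunk 5: at line 7 remove [jod,plrh] add [gcac,ratb] -> 12 lines: qxa hll gqdzn skyh nxfeo ibm lvba gcac ratb fmotl wclo ybal
Hunk 6: at line 4 remove [nxfeo,ibm] add [gfwp,hqtpd] -> 12 lines: qxa hll gqdzn skyh gfwp hqtpd lvba gcac ratb fmotl wclo ybal
Hunk 7: at line 10 remove [wclo] add [jjd] -> 12 lines: qxa hll gqdzn skyh gfwp hqtpd lvba gcac ratb fmotl jjd ybal
Final line 11: jjd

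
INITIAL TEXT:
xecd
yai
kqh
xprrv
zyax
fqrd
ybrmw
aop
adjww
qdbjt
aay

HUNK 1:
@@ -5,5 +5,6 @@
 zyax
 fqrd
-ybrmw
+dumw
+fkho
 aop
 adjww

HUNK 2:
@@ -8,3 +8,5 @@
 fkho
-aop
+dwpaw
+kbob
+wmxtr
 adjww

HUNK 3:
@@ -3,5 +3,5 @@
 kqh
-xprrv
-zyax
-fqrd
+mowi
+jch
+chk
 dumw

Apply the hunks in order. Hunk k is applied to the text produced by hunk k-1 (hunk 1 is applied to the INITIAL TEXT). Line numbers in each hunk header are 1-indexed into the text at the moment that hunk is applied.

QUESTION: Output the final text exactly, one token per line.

Answer: xecd
yai
kqh
mowi
jch
chk
dumw
fkho
dwpaw
kbob
wmxtr
adjww
qdbjt
aay

Derivation:
Hunk 1: at line 5 remove [ybrmw] add [dumw,fkho] -> 12 lines: xecd yai kqh xprrv zyax fqrd dumw fkho aop adjww qdbjt aay
Hunk 2: at line 8 remove [aop] add [dwpaw,kbob,wmxtr] -> 14 lines: xecd yai kqh xprrv zyax fqrd dumw fkho dwpaw kbob wmxtr adjww qdbjt aay
Hunk 3: at line 3 remove [xprrv,zyax,fqrd] add [mowi,jch,chk] -> 14 lines: xecd yai kqh mowi jch chk dumw fkho dwpaw kbob wmxtr adjww qdbjt aay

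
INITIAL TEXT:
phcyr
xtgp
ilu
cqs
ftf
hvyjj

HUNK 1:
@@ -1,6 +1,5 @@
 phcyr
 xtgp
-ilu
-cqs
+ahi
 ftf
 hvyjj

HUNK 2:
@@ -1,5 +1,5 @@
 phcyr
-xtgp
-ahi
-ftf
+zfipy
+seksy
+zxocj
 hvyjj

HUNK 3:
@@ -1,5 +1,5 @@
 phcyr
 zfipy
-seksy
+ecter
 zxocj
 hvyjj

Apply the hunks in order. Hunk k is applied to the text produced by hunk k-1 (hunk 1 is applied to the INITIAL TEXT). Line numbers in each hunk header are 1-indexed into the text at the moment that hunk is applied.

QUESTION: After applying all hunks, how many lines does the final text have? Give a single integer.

Answer: 5

Derivation:
Hunk 1: at line 1 remove [ilu,cqs] add [ahi] -> 5 lines: phcyr xtgp ahi ftf hvyjj
Hunk 2: at line 1 remove [xtgp,ahi,ftf] add [zfipy,seksy,zxocj] -> 5 lines: phcyr zfipy seksy zxocj hvyjj
Hunk 3: at line 1 remove [seksy] add [ecter] -> 5 lines: phcyr zfipy ecter zxocj hvyjj
Final line count: 5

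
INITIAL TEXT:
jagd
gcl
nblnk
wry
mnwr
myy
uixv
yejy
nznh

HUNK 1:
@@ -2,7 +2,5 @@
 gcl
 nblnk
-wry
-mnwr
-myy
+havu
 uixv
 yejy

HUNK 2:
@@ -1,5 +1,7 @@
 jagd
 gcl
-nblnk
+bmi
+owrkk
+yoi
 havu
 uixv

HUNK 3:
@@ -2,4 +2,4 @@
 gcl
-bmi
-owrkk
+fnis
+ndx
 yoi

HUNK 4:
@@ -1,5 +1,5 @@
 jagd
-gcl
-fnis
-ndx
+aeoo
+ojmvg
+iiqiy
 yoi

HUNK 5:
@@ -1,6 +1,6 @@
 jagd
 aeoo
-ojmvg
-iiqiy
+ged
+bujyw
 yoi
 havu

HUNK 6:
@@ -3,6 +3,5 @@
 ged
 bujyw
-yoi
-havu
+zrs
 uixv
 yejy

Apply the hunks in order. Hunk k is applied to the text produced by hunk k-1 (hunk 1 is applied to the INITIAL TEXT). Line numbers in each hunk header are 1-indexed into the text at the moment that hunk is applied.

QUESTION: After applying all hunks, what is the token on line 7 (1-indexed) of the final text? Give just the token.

Answer: yejy

Derivation:
Hunk 1: at line 2 remove [wry,mnwr,myy] add [havu] -> 7 lines: jagd gcl nblnk havu uixv yejy nznh
Hunk 2: at line 1 remove [nblnk] add [bmi,owrkk,yoi] -> 9 lines: jagd gcl bmi owrkk yoi havu uixv yejy nznh
Hunk 3: at line 2 remove [bmi,owrkk] add [fnis,ndx] -> 9 lines: jagd gcl fnis ndx yoi havu uixv yejy nznh
Hunk 4: at line 1 remove [gcl,fnis,ndx] add [aeoo,ojmvg,iiqiy] -> 9 lines: jagd aeoo ojmvg iiqiy yoi havu uixv yejy nznh
Hunk 5: at line 1 remove [ojmvg,iiqiy] add [ged,bujyw] -> 9 lines: jagd aeoo ged bujyw yoi havu uixv yejy nznh
Hunk 6: at line 3 remove [yoi,havu] add [zrs] -> 8 lines: jagd aeoo ged bujyw zrs uixv yejy nznh
Final line 7: yejy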